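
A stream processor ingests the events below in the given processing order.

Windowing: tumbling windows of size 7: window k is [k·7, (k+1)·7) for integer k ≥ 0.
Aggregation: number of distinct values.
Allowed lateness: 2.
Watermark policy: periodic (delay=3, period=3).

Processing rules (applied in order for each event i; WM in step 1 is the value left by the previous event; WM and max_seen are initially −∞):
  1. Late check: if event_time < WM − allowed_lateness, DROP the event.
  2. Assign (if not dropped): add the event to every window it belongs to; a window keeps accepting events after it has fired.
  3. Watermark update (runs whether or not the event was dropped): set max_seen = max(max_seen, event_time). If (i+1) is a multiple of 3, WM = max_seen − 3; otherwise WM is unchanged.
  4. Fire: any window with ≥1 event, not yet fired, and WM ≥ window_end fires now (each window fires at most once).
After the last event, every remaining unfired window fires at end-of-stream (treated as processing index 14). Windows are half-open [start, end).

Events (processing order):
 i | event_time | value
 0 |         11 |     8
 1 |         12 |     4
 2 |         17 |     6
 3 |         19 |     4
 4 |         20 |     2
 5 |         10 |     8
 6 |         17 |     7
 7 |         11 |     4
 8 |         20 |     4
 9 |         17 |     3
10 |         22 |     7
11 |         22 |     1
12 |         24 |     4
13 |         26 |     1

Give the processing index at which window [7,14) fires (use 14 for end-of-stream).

i=0 t=11 v=8: → [7,14); WM=−∞
i=1 t=12 v=4: → [7,14); WM=−∞
i=2 t=17 v=6: → [14,21); WM=14; [7,14) fires=2
i=3 t=19 v=4: → [14,21); WM=14
i=4 t=20 v=2: → [14,21); WM=14
i=5 t=10 v=8: DROP (t<14-2); WM=17
i=6 t=17 v=7: → [14,21); WM=17
i=7 t=11 v=4: DROP (t<17-2); WM=17
i=8 t=20 v=4: → [14,21); WM=17
i=9 t=17 v=3: → [14,21); WM=17
i=10 t=22 v=7: → [21,28); WM=17
i=11 t=22 v=1: → [21,28); WM=19
i=12 t=24 v=4: → [21,28); WM=19
i=13 t=26 v=1: → [21,28); WM=19

2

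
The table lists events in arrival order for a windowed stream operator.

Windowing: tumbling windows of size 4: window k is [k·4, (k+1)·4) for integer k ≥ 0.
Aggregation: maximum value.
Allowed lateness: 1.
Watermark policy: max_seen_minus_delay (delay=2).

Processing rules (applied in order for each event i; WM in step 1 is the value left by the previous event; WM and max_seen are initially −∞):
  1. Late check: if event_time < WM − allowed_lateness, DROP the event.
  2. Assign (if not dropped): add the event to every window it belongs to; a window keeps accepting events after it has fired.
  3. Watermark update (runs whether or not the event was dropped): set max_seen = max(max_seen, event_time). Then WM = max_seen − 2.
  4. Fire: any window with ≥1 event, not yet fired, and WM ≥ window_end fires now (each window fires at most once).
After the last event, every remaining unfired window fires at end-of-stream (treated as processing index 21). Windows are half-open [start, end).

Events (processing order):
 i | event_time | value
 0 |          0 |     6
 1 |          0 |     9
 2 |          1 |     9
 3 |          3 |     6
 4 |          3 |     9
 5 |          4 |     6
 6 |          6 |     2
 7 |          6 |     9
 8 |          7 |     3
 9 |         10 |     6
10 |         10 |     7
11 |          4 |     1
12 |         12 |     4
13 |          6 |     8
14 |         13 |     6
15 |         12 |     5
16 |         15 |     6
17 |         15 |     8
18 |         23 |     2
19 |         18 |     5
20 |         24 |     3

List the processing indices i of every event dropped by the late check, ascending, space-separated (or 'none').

11 13 19

i=0 t=0 v=6: → [0,4); WM=-2
i=1 t=0 v=9: → [0,4); WM=-2
i=2 t=1 v=9: → [0,4); WM=-1
i=3 t=3 v=6: → [0,4); WM=1
i=4 t=3 v=9: → [0,4); WM=1
i=5 t=4 v=6: → [4,8); WM=2
i=6 t=6 v=2: → [4,8); WM=4; [0,4) fires=9
i=7 t=6 v=9: → [4,8); WM=4
i=8 t=7 v=3: → [4,8); WM=5
i=9 t=10 v=6: → [8,12); WM=8; [4,8) fires=9
i=10 t=10 v=7: → [8,12); WM=8
i=11 t=4 v=1: DROP (t<8-1); WM=8
i=12 t=12 v=4: → [12,16); WM=10
i=13 t=6 v=8: DROP (t<10-1); WM=10
i=14 t=13 v=6: → [12,16); WM=11
i=15 t=12 v=5: → [12,16); WM=11
i=16 t=15 v=6: → [12,16); WM=13; [8,12) fires=7
i=17 t=15 v=8: → [12,16); WM=13
i=18 t=23 v=2: → [20,24); WM=21; [12,16) fires=8
i=19 t=18 v=5: DROP (t<21-1); WM=21
i=20 t=24 v=3: → [24,28); WM=22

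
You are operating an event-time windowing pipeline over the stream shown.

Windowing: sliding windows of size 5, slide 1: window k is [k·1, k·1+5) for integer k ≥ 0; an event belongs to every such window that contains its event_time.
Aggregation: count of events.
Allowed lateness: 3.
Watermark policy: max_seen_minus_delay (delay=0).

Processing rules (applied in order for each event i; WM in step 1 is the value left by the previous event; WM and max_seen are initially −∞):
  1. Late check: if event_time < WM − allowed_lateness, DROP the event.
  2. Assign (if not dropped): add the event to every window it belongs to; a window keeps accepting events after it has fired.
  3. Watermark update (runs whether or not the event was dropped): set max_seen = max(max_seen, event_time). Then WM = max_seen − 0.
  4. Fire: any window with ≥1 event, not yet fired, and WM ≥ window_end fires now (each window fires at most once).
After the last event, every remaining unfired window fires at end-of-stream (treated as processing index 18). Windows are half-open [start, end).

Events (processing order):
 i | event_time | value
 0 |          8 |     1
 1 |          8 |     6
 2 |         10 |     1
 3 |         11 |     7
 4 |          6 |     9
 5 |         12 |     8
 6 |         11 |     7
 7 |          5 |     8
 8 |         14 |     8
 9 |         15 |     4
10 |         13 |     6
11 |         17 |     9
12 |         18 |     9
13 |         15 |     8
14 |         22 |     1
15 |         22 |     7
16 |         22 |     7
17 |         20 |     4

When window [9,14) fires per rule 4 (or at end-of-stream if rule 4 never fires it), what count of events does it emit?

4

i=0 t=8 v=1: → [8,13),[7,12),[6,11),[5,10),[4,9); WM=8
i=1 t=8 v=6: → [8,13),[7,12),[6,11),[5,10),[4,9); WM=8
i=2 t=10 v=1: → [10,15),[9,14),[8,13),[7,12),[6,11); WM=10; [4,9) fires=2 [5,10) fires=2
i=3 t=11 v=7: → [11,16),[10,15),[9,14),[8,13),[7,12); WM=11; [6,11) fires=3
i=4 t=6 v=9: DROP (t<11-3); WM=11
i=5 t=12 v=8: → [12,17),[11,16),[10,15),[9,14),[8,13); WM=12; [7,12) fires=4
i=6 t=11 v=7: → [11,16),[10,15),[9,14),[8,13),[7,12); WM=12
i=7 t=5 v=8: DROP (t<12-3); WM=12
i=8 t=14 v=8: → [14,19),[13,18),[12,17),[11,16),[10,15); WM=14; [8,13) fires=6 [9,14) fires=4
i=9 t=15 v=4: → [15,20),[14,19),[13,18),[12,17),[11,16); WM=15; [10,15) fires=5
i=10 t=13 v=6: → [13,18),[12,17),[11,16),[10,15),[9,14); WM=15
i=11 t=17 v=9: → [17,22),[16,21),[15,20),[14,19),[13,18); WM=17; [11,16) fires=6 [12,17) fires=4
i=12 t=18 v=9: → [18,23),[17,22),[16,21),[15,20),[14,19); WM=18; [13,18) fires=4
i=13 t=15 v=8: → [15,20),[14,19),[13,18),[12,17),[11,16); WM=18
i=14 t=22 v=1: → [22,27),[21,26),[20,25),[19,24),[18,23); WM=22; [14,19) fires=5 [15,20) fires=4 [16,21) fires=2 [17,22) fires=2
i=15 t=22 v=7: → [22,27),[21,26),[20,25),[19,24),[18,23); WM=22
i=16 t=22 v=7: → [22,27),[21,26),[20,25),[19,24),[18,23); WM=22
i=17 t=20 v=4: → [20,25),[19,24),[18,23),[17,22),[16,21); WM=22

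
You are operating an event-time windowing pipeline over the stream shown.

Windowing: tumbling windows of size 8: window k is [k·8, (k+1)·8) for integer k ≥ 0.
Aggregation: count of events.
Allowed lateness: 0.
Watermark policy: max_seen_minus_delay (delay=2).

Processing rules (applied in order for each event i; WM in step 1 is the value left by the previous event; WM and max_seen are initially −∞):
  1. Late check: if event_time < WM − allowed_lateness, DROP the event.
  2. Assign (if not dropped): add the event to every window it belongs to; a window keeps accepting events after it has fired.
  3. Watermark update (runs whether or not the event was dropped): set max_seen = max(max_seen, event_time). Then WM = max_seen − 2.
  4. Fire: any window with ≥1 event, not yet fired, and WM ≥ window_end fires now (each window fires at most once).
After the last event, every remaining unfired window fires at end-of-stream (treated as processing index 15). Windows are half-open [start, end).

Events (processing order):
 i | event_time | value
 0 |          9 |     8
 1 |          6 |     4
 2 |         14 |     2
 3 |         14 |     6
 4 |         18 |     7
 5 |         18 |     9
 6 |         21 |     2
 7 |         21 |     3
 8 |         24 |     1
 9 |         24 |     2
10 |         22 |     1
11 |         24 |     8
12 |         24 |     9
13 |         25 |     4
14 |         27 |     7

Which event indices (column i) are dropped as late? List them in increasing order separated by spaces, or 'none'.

i=0 t=9 v=8: → [8,16); WM=7
i=1 t=6 v=4: DROP (t<7-0); WM=7
i=2 t=14 v=2: → [8,16); WM=12
i=3 t=14 v=6: → [8,16); WM=12
i=4 t=18 v=7: → [16,24); WM=16; [8,16) fires=3
i=5 t=18 v=9: → [16,24); WM=16
i=6 t=21 v=2: → [16,24); WM=19
i=7 t=21 v=3: → [16,24); WM=19
i=8 t=24 v=1: → [24,32); WM=22
i=9 t=24 v=2: → [24,32); WM=22
i=10 t=22 v=1: → [16,24); WM=22
i=11 t=24 v=8: → [24,32); WM=22
i=12 t=24 v=9: → [24,32); WM=22
i=13 t=25 v=4: → [24,32); WM=23
i=14 t=27 v=7: → [24,32); WM=25; [16,24) fires=5

1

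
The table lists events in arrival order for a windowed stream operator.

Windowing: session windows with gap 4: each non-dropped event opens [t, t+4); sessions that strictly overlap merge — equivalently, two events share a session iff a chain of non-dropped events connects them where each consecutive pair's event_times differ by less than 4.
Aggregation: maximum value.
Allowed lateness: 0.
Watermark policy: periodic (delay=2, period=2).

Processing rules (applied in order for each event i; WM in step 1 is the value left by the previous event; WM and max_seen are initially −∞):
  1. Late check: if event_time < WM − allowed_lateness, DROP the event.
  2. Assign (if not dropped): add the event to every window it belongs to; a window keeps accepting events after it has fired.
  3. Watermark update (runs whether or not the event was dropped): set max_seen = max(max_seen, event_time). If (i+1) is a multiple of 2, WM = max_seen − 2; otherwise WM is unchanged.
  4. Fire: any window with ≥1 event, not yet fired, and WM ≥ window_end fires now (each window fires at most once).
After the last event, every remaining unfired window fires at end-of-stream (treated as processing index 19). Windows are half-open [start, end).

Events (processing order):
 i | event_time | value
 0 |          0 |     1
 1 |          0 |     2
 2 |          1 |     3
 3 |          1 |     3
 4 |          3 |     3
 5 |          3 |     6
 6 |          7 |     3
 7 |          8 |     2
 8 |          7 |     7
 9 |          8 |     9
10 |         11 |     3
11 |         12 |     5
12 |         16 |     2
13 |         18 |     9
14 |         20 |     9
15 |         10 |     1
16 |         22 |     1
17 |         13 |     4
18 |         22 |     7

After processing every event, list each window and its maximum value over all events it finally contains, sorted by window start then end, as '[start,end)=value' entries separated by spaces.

[0,7)=6 [7,16)=9 [16,26)=9

i=0 t=0 v=1: → [0,4); WM=−∞
i=1 t=0 v=2: → [0,4); WM=-2
i=2 t=1 v=3: → [0,5); WM=-2
i=3 t=1 v=3: → [0,5); WM=-1
i=4 t=3 v=3: → [0,7); WM=-1
i=5 t=3 v=6: → [0,7); WM=1
i=6 t=7 v=3: → [7,11); WM=1
i=7 t=8 v=2: → [7,12); WM=6
i=8 t=7 v=7: → [7,12); WM=6
i=9 t=8 v=9: → [7,12); WM=6
i=10 t=11 v=3: → [7,15); WM=6
i=11 t=12 v=5: → [7,16); WM=10
i=12 t=16 v=2: → [16,20); WM=10
i=13 t=18 v=9: → [16,22); WM=16
i=14 t=20 v=9: → [16,24); WM=16
i=15 t=10 v=1: DROP (t<16-0); WM=18
i=16 t=22 v=1: → [16,26); WM=18
i=17 t=13 v=4: DROP (t<18-0); WM=20
i=18 t=22 v=7: → [16,26); WM=20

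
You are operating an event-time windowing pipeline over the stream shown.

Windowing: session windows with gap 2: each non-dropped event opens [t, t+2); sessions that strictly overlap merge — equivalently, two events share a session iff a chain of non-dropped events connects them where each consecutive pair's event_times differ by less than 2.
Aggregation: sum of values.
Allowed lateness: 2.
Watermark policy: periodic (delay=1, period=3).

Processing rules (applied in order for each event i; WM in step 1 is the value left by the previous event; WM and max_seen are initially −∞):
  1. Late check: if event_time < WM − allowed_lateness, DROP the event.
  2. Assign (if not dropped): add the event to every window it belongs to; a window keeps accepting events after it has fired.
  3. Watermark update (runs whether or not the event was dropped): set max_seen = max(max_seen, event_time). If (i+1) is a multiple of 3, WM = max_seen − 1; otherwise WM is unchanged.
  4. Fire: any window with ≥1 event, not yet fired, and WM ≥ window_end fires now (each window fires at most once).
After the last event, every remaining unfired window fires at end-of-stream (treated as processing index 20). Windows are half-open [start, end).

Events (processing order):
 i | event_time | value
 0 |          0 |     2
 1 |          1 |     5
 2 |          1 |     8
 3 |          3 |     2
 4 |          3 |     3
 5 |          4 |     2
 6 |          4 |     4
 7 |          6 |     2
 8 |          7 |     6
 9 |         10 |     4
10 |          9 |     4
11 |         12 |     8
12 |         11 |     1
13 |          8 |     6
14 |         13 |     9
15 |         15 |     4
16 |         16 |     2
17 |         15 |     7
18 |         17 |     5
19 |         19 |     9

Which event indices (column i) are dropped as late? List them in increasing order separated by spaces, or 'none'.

13

i=0 t=0 v=2: → [0,2); WM=−∞
i=1 t=1 v=5: → [0,3); WM=−∞
i=2 t=1 v=8: → [0,3); WM=0
i=3 t=3 v=2: → [3,5); WM=0
i=4 t=3 v=3: → [3,5); WM=0
i=5 t=4 v=2: → [3,6); WM=3
i=6 t=4 v=4: → [3,6); WM=3
i=7 t=6 v=2: → [6,8); WM=3
i=8 t=7 v=6: → [6,9); WM=6
i=9 t=10 v=4: → [10,12); WM=6
i=10 t=9 v=4: → [9,12); WM=6
i=11 t=12 v=8: → [12,14); WM=11
i=12 t=11 v=1: → [9,14); WM=11
i=13 t=8 v=6: DROP (t<11-2); WM=11
i=14 t=13 v=9: → [9,15); WM=12
i=15 t=15 v=4: → [15,17); WM=12
i=16 t=16 v=2: → [15,18); WM=12
i=17 t=15 v=7: → [15,18); WM=15
i=18 t=17 v=5: → [15,19); WM=15
i=19 t=19 v=9: → [19,21); WM=15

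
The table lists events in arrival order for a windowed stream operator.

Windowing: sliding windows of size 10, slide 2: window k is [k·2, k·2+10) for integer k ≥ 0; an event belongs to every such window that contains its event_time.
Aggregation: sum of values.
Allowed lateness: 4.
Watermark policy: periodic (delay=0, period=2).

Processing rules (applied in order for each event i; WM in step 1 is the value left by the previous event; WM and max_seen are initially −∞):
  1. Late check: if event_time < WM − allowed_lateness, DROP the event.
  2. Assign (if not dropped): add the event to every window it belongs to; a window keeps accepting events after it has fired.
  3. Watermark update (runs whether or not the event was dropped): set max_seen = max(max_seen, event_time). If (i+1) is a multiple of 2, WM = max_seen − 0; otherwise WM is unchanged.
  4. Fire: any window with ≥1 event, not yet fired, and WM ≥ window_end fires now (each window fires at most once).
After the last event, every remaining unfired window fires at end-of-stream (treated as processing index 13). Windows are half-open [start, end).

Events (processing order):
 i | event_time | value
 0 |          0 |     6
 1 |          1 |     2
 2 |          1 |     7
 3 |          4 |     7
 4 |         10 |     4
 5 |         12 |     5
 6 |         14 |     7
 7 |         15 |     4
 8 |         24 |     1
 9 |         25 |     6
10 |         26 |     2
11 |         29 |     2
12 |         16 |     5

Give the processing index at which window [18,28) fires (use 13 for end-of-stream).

11

i=0 t=0 v=6: → [0,10); WM=−∞
i=1 t=1 v=2: → [0,10); WM=1
i=2 t=1 v=7: → [0,10); WM=1
i=3 t=4 v=7: → [4,14),[2,12),[0,10); WM=4
i=4 t=10 v=4: → [10,20),[8,18),[6,16),[4,14),[2,12); WM=4
i=5 t=12 v=5: → [12,22),[10,20),[8,18),[6,16),[4,14); WM=12; [0,10) fires=22 [2,12) fires=11
i=6 t=14 v=7: → [14,24),[12,22),[10,20),[8,18),[6,16); WM=12
i=7 t=15 v=4: → [14,24),[12,22),[10,20),[8,18),[6,16); WM=15; [4,14) fires=16
i=8 t=24 v=1: → [24,34),[22,32),[20,30),[18,28),[16,26); WM=15
i=9 t=25 v=6: → [24,34),[22,32),[20,30),[18,28),[16,26); WM=25; [6,16) fires=20 [8,18) fires=20 [10,20) fires=20 [12,22) fires=16 [14,24) fires=11
i=10 t=26 v=2: → [26,36),[24,34),[22,32),[20,30),[18,28); WM=25
i=11 t=29 v=2: → [28,38),[26,36),[24,34),[22,32),[20,30); WM=29; [16,26) fires=7 [18,28) fires=9
i=12 t=16 v=5: DROP (t<29-4); WM=29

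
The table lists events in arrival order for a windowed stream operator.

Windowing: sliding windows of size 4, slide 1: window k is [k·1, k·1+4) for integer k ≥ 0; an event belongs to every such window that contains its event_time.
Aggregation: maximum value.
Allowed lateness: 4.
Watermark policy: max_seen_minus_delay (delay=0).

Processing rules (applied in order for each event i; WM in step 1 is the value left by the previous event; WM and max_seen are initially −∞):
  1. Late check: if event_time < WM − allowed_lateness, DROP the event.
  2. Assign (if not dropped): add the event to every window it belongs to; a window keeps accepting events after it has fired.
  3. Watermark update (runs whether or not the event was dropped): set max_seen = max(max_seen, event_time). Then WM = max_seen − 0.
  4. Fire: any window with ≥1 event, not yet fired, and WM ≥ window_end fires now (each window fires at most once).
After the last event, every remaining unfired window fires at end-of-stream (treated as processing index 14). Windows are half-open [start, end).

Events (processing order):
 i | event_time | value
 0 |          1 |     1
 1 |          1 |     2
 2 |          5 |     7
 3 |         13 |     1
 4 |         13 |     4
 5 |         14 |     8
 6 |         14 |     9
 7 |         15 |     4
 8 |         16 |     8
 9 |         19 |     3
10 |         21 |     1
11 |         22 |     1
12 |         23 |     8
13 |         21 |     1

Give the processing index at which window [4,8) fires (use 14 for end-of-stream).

i=0 t=1 v=1: → [1,5),[0,4); WM=1
i=1 t=1 v=2: → [1,5),[0,4); WM=1
i=2 t=5 v=7: → [5,9),[4,8),[3,7),[2,6); WM=5; [0,4) fires=2 [1,5) fires=2
i=3 t=13 v=1: → [13,17),[12,16),[11,15),[10,14); WM=13; [2,6) fires=7 [3,7) fires=7 [4,8) fires=7 [5,9) fires=7
i=4 t=13 v=4: → [13,17),[12,16),[11,15),[10,14); WM=13
i=5 t=14 v=8: → [14,18),[13,17),[12,16),[11,15); WM=14; [10,14) fires=4
i=6 t=14 v=9: → [14,18),[13,17),[12,16),[11,15); WM=14
i=7 t=15 v=4: → [15,19),[14,18),[13,17),[12,16); WM=15; [11,15) fires=9
i=8 t=16 v=8: → [16,20),[15,19),[14,18),[13,17); WM=16; [12,16) fires=9
i=9 t=19 v=3: → [19,23),[18,22),[17,21),[16,20); WM=19; [13,17) fires=9 [14,18) fires=9 [15,19) fires=8
i=10 t=21 v=1: → [21,25),[20,24),[19,23),[18,22); WM=21; [16,20) fires=8 [17,21) fires=3
i=11 t=22 v=1: → [22,26),[21,25),[20,24),[19,23); WM=22; [18,22) fires=3
i=12 t=23 v=8: → [23,27),[22,26),[21,25),[20,24); WM=23; [19,23) fires=3
i=13 t=21 v=1: → [21,25),[20,24),[19,23),[18,22); WM=23

3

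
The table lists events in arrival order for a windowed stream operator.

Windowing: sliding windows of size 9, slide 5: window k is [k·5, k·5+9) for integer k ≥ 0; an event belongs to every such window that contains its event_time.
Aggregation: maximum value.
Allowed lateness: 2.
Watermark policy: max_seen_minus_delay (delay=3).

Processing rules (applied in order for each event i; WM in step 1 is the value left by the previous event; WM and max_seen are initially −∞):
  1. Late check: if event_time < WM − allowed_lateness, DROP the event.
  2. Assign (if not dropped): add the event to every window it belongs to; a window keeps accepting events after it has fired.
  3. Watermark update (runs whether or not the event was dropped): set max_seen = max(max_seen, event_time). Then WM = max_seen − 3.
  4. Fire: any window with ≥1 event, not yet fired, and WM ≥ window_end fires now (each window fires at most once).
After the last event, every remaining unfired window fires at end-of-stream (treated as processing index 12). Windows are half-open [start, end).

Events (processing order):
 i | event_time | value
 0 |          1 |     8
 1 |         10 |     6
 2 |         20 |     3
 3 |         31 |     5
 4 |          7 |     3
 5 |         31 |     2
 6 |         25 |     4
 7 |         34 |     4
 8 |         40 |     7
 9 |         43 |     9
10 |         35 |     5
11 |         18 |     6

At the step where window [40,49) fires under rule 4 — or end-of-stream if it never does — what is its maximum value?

9

i=0 t=1 v=8: → [0,9); WM=-2
i=1 t=10 v=6: → [10,19),[5,14); WM=7
i=2 t=20 v=3: → [20,29),[15,24); WM=17; [0,9) fires=8 [5,14) fires=6
i=3 t=31 v=5: → [30,39),[25,34); WM=28; [10,19) fires=6 [15,24) fires=3
i=4 t=7 v=3: DROP (t<28-2); WM=28
i=5 t=31 v=2: → [30,39),[25,34); WM=28
i=6 t=25 v=4: DROP (t<28-2); WM=28
i=7 t=34 v=4: → [30,39); WM=31; [20,29) fires=3
i=8 t=40 v=7: → [40,49),[35,44); WM=37; [25,34) fires=5
i=9 t=43 v=9: → [40,49),[35,44); WM=40; [30,39) fires=5
i=10 t=35 v=5: DROP (t<40-2); WM=40
i=11 t=18 v=6: DROP (t<40-2); WM=40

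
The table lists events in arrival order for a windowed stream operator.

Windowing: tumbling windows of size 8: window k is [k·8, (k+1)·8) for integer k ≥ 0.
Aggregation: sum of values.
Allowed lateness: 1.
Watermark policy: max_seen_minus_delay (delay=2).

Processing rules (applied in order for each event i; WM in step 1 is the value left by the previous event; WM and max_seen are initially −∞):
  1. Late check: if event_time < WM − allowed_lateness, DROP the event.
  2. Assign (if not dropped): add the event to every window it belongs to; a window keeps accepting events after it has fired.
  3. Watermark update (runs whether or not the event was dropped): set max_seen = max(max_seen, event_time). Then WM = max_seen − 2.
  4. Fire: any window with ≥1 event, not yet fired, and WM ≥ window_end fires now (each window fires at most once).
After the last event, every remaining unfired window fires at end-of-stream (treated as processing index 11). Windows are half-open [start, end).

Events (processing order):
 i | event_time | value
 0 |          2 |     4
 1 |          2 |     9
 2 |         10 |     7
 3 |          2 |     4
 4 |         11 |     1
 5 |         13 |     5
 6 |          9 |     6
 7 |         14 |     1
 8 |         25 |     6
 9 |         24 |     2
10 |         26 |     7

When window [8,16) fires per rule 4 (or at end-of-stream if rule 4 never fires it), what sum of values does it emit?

i=0 t=2 v=4: → [0,8); WM=0
i=1 t=2 v=9: → [0,8); WM=0
i=2 t=10 v=7: → [8,16); WM=8; [0,8) fires=13
i=3 t=2 v=4: DROP (t<8-1); WM=8
i=4 t=11 v=1: → [8,16); WM=9
i=5 t=13 v=5: → [8,16); WM=11
i=6 t=9 v=6: DROP (t<11-1); WM=11
i=7 t=14 v=1: → [8,16); WM=12
i=8 t=25 v=6: → [24,32); WM=23; [8,16) fires=14
i=9 t=24 v=2: → [24,32); WM=23
i=10 t=26 v=7: → [24,32); WM=24

14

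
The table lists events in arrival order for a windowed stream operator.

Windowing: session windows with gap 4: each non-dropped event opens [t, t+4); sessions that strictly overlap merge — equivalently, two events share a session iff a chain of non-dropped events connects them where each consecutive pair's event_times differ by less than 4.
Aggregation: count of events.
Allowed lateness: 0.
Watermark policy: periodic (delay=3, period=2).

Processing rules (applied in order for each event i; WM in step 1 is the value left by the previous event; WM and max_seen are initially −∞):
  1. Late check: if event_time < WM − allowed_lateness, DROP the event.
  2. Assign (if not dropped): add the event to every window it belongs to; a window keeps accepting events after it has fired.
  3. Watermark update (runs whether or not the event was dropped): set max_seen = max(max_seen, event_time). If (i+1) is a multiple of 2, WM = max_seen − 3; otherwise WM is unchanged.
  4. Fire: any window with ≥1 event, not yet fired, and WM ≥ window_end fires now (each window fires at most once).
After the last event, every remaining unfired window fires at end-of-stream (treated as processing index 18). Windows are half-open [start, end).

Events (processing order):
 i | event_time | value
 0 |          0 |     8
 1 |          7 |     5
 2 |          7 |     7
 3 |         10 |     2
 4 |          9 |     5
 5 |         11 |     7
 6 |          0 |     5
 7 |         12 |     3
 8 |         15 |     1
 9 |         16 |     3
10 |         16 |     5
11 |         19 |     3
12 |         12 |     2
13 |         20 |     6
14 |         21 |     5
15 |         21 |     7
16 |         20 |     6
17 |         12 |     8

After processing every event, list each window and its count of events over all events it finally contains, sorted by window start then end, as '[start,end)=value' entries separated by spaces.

i=0 t=0 v=8: → [0,4); WM=−∞
i=1 t=7 v=5: → [7,11); WM=4
i=2 t=7 v=7: → [7,11); WM=4
i=3 t=10 v=2: → [7,14); WM=7
i=4 t=9 v=5: → [7,14); WM=7
i=5 t=11 v=7: → [7,15); WM=8
i=6 t=0 v=5: DROP (t<8-0); WM=8
i=7 t=12 v=3: → [7,16); WM=9
i=8 t=15 v=1: → [7,19); WM=9
i=9 t=16 v=3: → [7,20); WM=13
i=10 t=16 v=5: → [7,20); WM=13
i=11 t=19 v=3: → [7,23); WM=16
i=12 t=12 v=2: DROP (t<16-0); WM=16
i=13 t=20 v=6: → [7,24); WM=17
i=14 t=21 v=5: → [7,25); WM=17
i=15 t=21 v=7: → [7,25); WM=18
i=16 t=20 v=6: → [7,25); WM=18
i=17 t=12 v=8: DROP (t<18-0); WM=18

[0,4)=1 [7,25)=14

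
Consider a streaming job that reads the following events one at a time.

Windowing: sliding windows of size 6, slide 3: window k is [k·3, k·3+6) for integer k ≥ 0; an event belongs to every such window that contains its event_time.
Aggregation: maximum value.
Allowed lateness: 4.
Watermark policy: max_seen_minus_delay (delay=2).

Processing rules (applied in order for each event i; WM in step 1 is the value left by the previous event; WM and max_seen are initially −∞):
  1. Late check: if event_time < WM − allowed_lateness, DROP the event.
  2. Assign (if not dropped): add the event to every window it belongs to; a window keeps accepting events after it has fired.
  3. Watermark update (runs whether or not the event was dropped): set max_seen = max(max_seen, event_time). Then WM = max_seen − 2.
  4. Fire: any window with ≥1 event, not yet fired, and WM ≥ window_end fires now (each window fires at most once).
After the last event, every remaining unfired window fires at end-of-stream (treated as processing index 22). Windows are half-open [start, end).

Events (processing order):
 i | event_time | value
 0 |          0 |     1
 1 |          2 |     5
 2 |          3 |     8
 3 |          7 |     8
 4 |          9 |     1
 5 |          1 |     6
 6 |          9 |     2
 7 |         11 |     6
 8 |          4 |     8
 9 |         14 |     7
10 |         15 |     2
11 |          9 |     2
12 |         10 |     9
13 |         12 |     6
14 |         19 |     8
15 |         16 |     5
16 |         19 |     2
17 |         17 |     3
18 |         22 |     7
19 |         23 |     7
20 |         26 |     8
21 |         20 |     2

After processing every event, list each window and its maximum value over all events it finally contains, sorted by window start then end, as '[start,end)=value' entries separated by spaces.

i=0 t=0 v=1: → [0,6); WM=-2
i=1 t=2 v=5: → [0,6); WM=0
i=2 t=3 v=8: → [3,9),[0,6); WM=1
i=3 t=7 v=8: → [6,12),[3,9); WM=5
i=4 t=9 v=1: → [9,15),[6,12); WM=7; [0,6) fires=8
i=5 t=1 v=6: DROP (t<7-4); WM=7
i=6 t=9 v=2: → [9,15),[6,12); WM=7
i=7 t=11 v=6: → [9,15),[6,12); WM=9; [3,9) fires=8
i=8 t=4 v=8: DROP (t<9-4); WM=9
i=9 t=14 v=7: → [12,18),[9,15); WM=12; [6,12) fires=8
i=10 t=15 v=2: → [15,21),[12,18); WM=13
i=11 t=9 v=2: → [9,15),[6,12); WM=13
i=12 t=10 v=9: → [9,15),[6,12); WM=13
i=13 t=12 v=6: → [12,18),[9,15); WM=13
i=14 t=19 v=8: → [18,24),[15,21); WM=17; [9,15) fires=9
i=15 t=16 v=5: → [15,21),[12,18); WM=17
i=16 t=19 v=2: → [18,24),[15,21); WM=17
i=17 t=17 v=3: → [15,21),[12,18); WM=17
i=18 t=22 v=7: → [21,27),[18,24); WM=20; [12,18) fires=7
i=19 t=23 v=7: → [21,27),[18,24); WM=21; [15,21) fires=8
i=20 t=26 v=8: → [24,30),[21,27); WM=24; [18,24) fires=8
i=21 t=20 v=2: → [18,24),[15,21); WM=24

[0,6)=8 [3,9)=8 [6,12)=9 [9,15)=9 [12,18)=7 [15,21)=8 [18,24)=8 [21,27)=8 [24,30)=8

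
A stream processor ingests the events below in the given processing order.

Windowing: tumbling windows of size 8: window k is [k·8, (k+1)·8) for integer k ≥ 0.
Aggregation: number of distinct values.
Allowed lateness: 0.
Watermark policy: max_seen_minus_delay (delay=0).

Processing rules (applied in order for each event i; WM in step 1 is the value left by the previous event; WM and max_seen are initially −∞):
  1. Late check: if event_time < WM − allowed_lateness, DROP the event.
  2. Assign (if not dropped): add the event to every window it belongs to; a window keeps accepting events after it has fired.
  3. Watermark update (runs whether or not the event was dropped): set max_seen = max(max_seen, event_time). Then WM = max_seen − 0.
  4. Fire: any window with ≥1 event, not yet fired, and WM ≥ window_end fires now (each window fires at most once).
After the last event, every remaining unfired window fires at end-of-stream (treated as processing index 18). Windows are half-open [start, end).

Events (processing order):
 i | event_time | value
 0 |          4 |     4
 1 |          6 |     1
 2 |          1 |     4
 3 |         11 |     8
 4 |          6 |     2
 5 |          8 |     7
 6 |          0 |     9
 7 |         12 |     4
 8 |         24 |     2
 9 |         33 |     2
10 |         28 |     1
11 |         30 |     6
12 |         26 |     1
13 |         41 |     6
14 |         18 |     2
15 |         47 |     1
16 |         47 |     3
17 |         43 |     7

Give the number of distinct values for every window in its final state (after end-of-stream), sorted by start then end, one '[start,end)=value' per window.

i=0 t=4 v=4: → [0,8); WM=4
i=1 t=6 v=1: → [0,8); WM=6
i=2 t=1 v=4: DROP (t<6-0); WM=6
i=3 t=11 v=8: → [8,16); WM=11; [0,8) fires=2
i=4 t=6 v=2: DROP (t<11-0); WM=11
i=5 t=8 v=7: DROP (t<11-0); WM=11
i=6 t=0 v=9: DROP (t<11-0); WM=11
i=7 t=12 v=4: → [8,16); WM=12
i=8 t=24 v=2: → [24,32); WM=24; [8,16) fires=2
i=9 t=33 v=2: → [32,40); WM=33; [24,32) fires=1
i=10 t=28 v=1: DROP (t<33-0); WM=33
i=11 t=30 v=6: DROP (t<33-0); WM=33
i=12 t=26 v=1: DROP (t<33-0); WM=33
i=13 t=41 v=6: → [40,48); WM=41; [32,40) fires=1
i=14 t=18 v=2: DROP (t<41-0); WM=41
i=15 t=47 v=1: → [40,48); WM=47
i=16 t=47 v=3: → [40,48); WM=47
i=17 t=43 v=7: DROP (t<47-0); WM=47

[0,8)=2 [8,16)=2 [24,32)=1 [32,40)=1 [40,48)=3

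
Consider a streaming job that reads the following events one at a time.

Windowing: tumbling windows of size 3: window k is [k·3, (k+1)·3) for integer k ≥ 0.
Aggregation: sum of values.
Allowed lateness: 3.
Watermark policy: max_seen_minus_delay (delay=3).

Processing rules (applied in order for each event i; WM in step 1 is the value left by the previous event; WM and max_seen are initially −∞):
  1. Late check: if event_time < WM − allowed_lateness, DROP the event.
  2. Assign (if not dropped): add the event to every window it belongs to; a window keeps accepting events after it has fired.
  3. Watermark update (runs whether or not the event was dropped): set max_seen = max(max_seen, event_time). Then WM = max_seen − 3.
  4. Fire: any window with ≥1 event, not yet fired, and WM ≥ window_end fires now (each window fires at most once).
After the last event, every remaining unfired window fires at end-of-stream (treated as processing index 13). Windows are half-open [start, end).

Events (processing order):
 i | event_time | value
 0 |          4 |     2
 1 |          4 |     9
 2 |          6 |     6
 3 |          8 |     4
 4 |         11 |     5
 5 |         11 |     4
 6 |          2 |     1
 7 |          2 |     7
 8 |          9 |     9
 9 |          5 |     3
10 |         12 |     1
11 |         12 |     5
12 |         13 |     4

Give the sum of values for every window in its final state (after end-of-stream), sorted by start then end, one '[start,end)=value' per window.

[3,6)=14 [6,9)=10 [9,12)=18 [12,15)=10

i=0 t=4 v=2: → [3,6); WM=1
i=1 t=4 v=9: → [3,6); WM=1
i=2 t=6 v=6: → [6,9); WM=3
i=3 t=8 v=4: → [6,9); WM=5
i=4 t=11 v=5: → [9,12); WM=8; [3,6) fires=11
i=5 t=11 v=4: → [9,12); WM=8
i=6 t=2 v=1: DROP (t<8-3); WM=8
i=7 t=2 v=7: DROP (t<8-3); WM=8
i=8 t=9 v=9: → [9,12); WM=8
i=9 t=5 v=3: → [3,6); WM=8
i=10 t=12 v=1: → [12,15); WM=9; [6,9) fires=10
i=11 t=12 v=5: → [12,15); WM=9
i=12 t=13 v=4: → [12,15); WM=10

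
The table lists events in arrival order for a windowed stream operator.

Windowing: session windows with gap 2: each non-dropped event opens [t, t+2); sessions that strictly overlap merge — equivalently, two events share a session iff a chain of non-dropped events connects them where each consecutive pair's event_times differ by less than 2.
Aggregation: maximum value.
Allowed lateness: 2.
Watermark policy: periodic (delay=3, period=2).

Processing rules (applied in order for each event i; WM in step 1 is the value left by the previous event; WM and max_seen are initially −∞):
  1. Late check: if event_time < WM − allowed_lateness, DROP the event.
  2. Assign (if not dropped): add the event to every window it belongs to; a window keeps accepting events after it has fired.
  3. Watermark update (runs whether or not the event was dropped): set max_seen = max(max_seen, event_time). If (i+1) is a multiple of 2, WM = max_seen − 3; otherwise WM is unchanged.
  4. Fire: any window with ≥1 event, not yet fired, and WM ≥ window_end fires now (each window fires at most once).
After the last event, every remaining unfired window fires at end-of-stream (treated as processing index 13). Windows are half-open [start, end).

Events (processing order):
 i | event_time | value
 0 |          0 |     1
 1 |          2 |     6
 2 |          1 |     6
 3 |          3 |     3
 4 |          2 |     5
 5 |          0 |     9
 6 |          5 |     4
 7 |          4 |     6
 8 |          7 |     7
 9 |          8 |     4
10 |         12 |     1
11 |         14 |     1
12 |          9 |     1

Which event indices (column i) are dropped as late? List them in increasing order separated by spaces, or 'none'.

none

i=0 t=0 v=1: → [0,2); WM=−∞
i=1 t=2 v=6: → [2,4); WM=-1
i=2 t=1 v=6: → [0,4); WM=-1
i=3 t=3 v=3: → [0,5); WM=0
i=4 t=2 v=5: → [0,5); WM=0
i=5 t=0 v=9: → [0,5); WM=0
i=6 t=5 v=4: → [5,7); WM=0
i=7 t=4 v=6: → [0,7); WM=2
i=8 t=7 v=7: → [7,9); WM=2
i=9 t=8 v=4: → [7,10); WM=5
i=10 t=12 v=1: → [12,14); WM=5
i=11 t=14 v=1: → [14,16); WM=11
i=12 t=9 v=1: → [7,11); WM=11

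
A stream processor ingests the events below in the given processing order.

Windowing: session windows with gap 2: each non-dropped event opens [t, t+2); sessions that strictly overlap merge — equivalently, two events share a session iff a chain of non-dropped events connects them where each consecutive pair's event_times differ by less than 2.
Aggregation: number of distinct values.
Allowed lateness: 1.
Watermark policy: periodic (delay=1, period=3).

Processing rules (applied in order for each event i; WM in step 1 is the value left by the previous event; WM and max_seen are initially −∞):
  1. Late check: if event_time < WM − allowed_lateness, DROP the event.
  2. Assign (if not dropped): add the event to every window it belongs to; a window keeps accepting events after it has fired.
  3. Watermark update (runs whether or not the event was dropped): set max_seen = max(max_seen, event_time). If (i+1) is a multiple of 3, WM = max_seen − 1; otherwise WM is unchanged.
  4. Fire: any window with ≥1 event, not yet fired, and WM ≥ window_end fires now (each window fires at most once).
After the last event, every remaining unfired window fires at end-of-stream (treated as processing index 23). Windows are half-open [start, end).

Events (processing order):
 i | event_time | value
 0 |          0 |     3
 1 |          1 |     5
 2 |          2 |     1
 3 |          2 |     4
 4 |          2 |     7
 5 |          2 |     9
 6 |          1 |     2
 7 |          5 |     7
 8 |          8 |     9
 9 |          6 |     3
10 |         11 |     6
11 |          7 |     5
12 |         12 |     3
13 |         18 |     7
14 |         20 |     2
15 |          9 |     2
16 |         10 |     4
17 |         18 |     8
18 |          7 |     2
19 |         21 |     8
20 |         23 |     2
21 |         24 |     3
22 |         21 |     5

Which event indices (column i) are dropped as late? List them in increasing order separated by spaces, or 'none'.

i=0 t=0 v=3: → [0,2); WM=−∞
i=1 t=1 v=5: → [0,3); WM=−∞
i=2 t=2 v=1: → [0,4); WM=1
i=3 t=2 v=4: → [0,4); WM=1
i=4 t=2 v=7: → [0,4); WM=1
i=5 t=2 v=9: → [0,4); WM=1
i=6 t=1 v=2: → [0,4); WM=1
i=7 t=5 v=7: → [5,7); WM=1
i=8 t=8 v=9: → [8,10); WM=7
i=9 t=6 v=3: → [5,8); WM=7
i=10 t=11 v=6: → [11,13); WM=7
i=11 t=7 v=5: → [5,10); WM=10
i=12 t=12 v=3: → [11,14); WM=10
i=13 t=18 v=7: → [18,20); WM=10
i=14 t=20 v=2: → [20,22); WM=19
i=15 t=9 v=2: DROP (t<19-1); WM=19
i=16 t=10 v=4: DROP (t<19-1); WM=19
i=17 t=18 v=8: → [18,20); WM=19
i=18 t=7 v=2: DROP (t<19-1); WM=19
i=19 t=21 v=8: → [20,23); WM=19
i=20 t=23 v=2: → [23,25); WM=22
i=21 t=24 v=3: → [23,26); WM=22
i=22 t=21 v=5: → [20,23); WM=22

15 16 18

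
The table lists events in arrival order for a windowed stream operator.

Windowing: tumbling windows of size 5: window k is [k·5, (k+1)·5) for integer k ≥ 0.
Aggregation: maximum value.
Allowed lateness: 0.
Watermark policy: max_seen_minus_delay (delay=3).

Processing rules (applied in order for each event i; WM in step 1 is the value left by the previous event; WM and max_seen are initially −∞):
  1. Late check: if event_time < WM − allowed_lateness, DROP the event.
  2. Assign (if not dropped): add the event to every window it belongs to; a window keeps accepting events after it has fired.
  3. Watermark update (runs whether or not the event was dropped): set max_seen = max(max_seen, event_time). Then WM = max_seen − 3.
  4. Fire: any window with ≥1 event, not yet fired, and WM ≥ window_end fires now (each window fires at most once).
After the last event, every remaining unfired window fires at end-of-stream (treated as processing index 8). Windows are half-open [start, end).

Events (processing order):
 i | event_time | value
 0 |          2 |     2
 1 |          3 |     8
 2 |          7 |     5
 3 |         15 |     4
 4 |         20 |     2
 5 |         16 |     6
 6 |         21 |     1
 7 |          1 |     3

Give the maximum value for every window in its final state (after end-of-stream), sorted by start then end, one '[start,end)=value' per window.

i=0 t=2 v=2: → [0,5); WM=-1
i=1 t=3 v=8: → [0,5); WM=0
i=2 t=7 v=5: → [5,10); WM=4
i=3 t=15 v=4: → [15,20); WM=12; [0,5) fires=8 [5,10) fires=5
i=4 t=20 v=2: → [20,25); WM=17
i=5 t=16 v=6: DROP (t<17-0); WM=17
i=6 t=21 v=1: → [20,25); WM=18
i=7 t=1 v=3: DROP (t<18-0); WM=18

[0,5)=8 [5,10)=5 [15,20)=4 [20,25)=2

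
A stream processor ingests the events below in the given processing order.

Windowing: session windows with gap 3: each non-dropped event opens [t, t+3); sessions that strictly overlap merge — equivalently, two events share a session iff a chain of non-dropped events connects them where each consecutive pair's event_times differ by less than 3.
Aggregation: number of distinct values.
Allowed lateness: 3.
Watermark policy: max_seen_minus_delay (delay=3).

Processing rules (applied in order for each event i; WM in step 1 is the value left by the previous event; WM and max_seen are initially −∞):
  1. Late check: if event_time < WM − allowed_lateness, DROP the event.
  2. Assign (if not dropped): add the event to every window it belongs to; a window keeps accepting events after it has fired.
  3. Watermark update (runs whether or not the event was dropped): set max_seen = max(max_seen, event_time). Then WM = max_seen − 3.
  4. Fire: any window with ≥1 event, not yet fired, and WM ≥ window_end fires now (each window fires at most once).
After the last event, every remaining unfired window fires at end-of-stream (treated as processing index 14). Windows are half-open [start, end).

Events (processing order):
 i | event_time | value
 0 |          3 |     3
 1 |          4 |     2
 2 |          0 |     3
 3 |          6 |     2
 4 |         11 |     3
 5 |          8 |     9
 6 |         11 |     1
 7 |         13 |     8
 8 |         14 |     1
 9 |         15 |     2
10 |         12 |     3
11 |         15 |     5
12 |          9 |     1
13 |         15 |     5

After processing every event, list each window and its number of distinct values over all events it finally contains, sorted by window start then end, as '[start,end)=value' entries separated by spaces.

[0,3)=1 [3,18)=6

i=0 t=3 v=3: → [3,6); WM=0
i=1 t=4 v=2: → [3,7); WM=1
i=2 t=0 v=3: → [0,3); WM=1
i=3 t=6 v=2: → [3,9); WM=3
i=4 t=11 v=3: → [11,14); WM=8
i=5 t=8 v=9: → [3,11); WM=8
i=6 t=11 v=1: → [11,14); WM=8
i=7 t=13 v=8: → [11,16); WM=10
i=8 t=14 v=1: → [11,17); WM=11
i=9 t=15 v=2: → [11,18); WM=12
i=10 t=12 v=3: → [11,18); WM=12
i=11 t=15 v=5: → [11,18); WM=12
i=12 t=9 v=1: → [3,18); WM=12
i=13 t=15 v=5: → [3,18); WM=12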